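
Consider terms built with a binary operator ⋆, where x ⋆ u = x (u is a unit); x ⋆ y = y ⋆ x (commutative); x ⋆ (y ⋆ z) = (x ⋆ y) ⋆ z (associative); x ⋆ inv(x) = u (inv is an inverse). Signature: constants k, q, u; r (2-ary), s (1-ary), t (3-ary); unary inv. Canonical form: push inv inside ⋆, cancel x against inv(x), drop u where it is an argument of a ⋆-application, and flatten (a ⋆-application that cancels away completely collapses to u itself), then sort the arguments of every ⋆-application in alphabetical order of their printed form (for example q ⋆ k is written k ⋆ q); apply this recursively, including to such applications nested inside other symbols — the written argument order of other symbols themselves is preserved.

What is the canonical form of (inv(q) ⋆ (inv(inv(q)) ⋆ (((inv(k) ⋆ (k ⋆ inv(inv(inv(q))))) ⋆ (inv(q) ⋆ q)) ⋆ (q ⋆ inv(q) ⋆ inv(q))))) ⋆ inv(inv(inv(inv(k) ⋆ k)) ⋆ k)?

Answer: inv(k) ⋆ inv(q) ⋆ inv(q)

Derivation:
Push inv inside:  distribute inv over ⋆ and collapse double inv
Combine occurrences:  inv(q) ⋆ inv(q) ⋆ inv(k)
Sort:  inv(k) ⋆ inv(q) ⋆ inv(q)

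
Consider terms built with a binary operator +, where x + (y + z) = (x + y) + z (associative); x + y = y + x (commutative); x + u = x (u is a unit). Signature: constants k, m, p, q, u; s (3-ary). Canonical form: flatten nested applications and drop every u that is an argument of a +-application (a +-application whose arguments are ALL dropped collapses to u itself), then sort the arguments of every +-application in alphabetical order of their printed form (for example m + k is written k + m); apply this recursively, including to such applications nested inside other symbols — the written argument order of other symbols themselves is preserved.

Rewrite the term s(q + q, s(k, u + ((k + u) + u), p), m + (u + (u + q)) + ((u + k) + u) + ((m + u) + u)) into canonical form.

Answer: s(q + q, s(k, k, p), k + m + m + q)

Derivation:
Focus inside:  m + (u + (u + q)) + ((u + k) + u) + ((m + u) + u)
Merge nested applications:  m + u + u + q + u + k + u + m + u + u
Drop the unit:  drop u (×6)
Sort:  k + m + m + q
Put back:  s(q + q, s(k, k, p), k + m + m + q)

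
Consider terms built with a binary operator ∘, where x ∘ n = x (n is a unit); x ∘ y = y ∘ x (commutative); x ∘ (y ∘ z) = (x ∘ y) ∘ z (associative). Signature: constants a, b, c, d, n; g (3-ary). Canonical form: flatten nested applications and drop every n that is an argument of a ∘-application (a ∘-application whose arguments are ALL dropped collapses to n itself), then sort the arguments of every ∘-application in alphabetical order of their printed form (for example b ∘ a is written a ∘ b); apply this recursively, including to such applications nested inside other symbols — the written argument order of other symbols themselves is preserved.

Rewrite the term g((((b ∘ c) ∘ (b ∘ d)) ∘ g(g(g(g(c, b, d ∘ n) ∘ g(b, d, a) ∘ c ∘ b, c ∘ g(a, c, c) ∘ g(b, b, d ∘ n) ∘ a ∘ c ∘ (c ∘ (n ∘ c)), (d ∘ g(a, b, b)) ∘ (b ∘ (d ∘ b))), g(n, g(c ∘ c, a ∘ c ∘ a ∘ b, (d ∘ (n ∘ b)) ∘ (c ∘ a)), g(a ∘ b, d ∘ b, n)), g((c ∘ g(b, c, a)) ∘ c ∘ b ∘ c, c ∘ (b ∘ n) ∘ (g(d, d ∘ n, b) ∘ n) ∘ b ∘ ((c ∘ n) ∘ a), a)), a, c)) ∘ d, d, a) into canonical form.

Descend into:  (((b ∘ c) ∘ (b ∘ d)) ∘ g(g(g(g(c, b, d ∘ n) ∘ g(b, d, a) ∘ c ∘ b, c ∘ g(a, c, c) ∘ g(b, b, d ∘ n) ∘ a ∘ c ∘ (c ∘ (n ∘ c)), (d ∘ g(a, b, b)) ∘ (b ∘ (d ∘ b))), g(n, g(c ∘ c, a ∘ c ∘ a ∘ b, (d ∘ (n ∘ b)) ∘ (c ∘ a)), g(a ∘ b, d ∘ b, n)), g((c ∘ g(b, c, a)) ∘ c ∘ b ∘ c, c ∘ (b ∘ n) ∘ (g(d, d ∘ n, b) ∘ n) ∘ b ∘ ((c ∘ n) ∘ a), a)), a, c)) ∘ d
Un-nest:  b ∘ c ∘ b ∘ d ∘ g(g(g(g(c, b, d ∘ n) ∘ g(b, d, a) ∘ c ∘ b, c ∘ g(a, c, c) ∘ g(b, b, d ∘ n) ∘ a ∘ c ∘ (c ∘ (n ∘ c)), (d ∘ g(a, b, b)) ∘ (b ∘ (d ∘ b))), g(n, g(c ∘ c, a ∘ c ∘ a ∘ b, (d ∘ (n ∘ b)) ∘ (c ∘ a)), g(a ∘ b, d ∘ b, n)), g((c ∘ g(b, c, a)) ∘ c ∘ b ∘ c, c ∘ (b ∘ n) ∘ (g(d, d ∘ n, b) ∘ n) ∘ b ∘ ((c ∘ n) ∘ a), a)), a, c) ∘ d
Simplify inside:  g(g(g(g(c, b, d ∘ n) ∘ g(b, d, a) ∘ c ∘ b, c ∘ g(a, c, c) ∘ g(b, b, d ∘ n) ∘ a ∘ c ∘ (c ∘ (n ∘ c)), (d ∘ g(a, b, b)) ∘ (b ∘ (d ∘ b))), g(n, g(c ∘ c, a ∘ c ∘ a ∘ b, (d ∘ (n ∘ b)) ∘ (c ∘ a)), g(a ∘ b, d ∘ b, n)), g((c ∘ g(b, c, a)) ∘ c ∘ b ∘ c, c ∘ (b ∘ n) ∘ (g(d, d ∘ n, b) ∘ n) ∘ b ∘ ((c ∘ n) ∘ a), a)), a, c)  →  g(g(g(b ∘ c ∘ g(b, d, a) ∘ g(c, b, d), a ∘ c ∘ c ∘ c ∘ c ∘ g(a, c, c) ∘ g(b, b, d), b ∘ b ∘ d ∘ d ∘ g(a, b, b)), g(n, g(c ∘ c, a ∘ a ∘ b ∘ c, a ∘ b ∘ c ∘ d), g(a ∘ b, b ∘ d, n)), g(b ∘ c ∘ c ∘ c ∘ g(b, c, a), a ∘ b ∘ b ∘ c ∘ c ∘ g(d, d, b), a)), a, c)
Sort:  b ∘ b ∘ c ∘ d ∘ d ∘ g(g(g(b ∘ c ∘ g(b, d, a) ∘ g(c, b, d), a ∘ c ∘ c ∘ c ∘ c ∘ g(a, c, c) ∘ g(b, b, d), b ∘ b ∘ d ∘ d ∘ g(a, b, b)), g(n, g(c ∘ c, a ∘ a ∘ b ∘ c, a ∘ b ∘ c ∘ d), g(a ∘ b, b ∘ d, n)), g(b ∘ c ∘ c ∘ c ∘ g(b, c, a), a ∘ b ∘ b ∘ c ∘ c ∘ g(d, d, b), a)), a, c)
Rebuild:  g(b ∘ b ∘ c ∘ d ∘ d ∘ g(g(g(b ∘ c ∘ g(b, d, a) ∘ g(c, b, d), a ∘ c ∘ c ∘ c ∘ c ∘ g(a, c, c) ∘ g(b, b, d), b ∘ b ∘ d ∘ d ∘ g(a, b, b)), g(n, g(c ∘ c, a ∘ a ∘ b ∘ c, a ∘ b ∘ c ∘ d), g(a ∘ b, b ∘ d, n)), g(b ∘ c ∘ c ∘ c ∘ g(b, c, a), a ∘ b ∘ b ∘ c ∘ c ∘ g(d, d, b), a)), a, c), d, a)

Answer: g(b ∘ b ∘ c ∘ d ∘ d ∘ g(g(g(b ∘ c ∘ g(b, d, a) ∘ g(c, b, d), a ∘ c ∘ c ∘ c ∘ c ∘ g(a, c, c) ∘ g(b, b, d), b ∘ b ∘ d ∘ d ∘ g(a, b, b)), g(n, g(c ∘ c, a ∘ a ∘ b ∘ c, a ∘ b ∘ c ∘ d), g(a ∘ b, b ∘ d, n)), g(b ∘ c ∘ c ∘ c ∘ g(b, c, a), a ∘ b ∘ b ∘ c ∘ c ∘ g(d, d, b), a)), a, c), d, a)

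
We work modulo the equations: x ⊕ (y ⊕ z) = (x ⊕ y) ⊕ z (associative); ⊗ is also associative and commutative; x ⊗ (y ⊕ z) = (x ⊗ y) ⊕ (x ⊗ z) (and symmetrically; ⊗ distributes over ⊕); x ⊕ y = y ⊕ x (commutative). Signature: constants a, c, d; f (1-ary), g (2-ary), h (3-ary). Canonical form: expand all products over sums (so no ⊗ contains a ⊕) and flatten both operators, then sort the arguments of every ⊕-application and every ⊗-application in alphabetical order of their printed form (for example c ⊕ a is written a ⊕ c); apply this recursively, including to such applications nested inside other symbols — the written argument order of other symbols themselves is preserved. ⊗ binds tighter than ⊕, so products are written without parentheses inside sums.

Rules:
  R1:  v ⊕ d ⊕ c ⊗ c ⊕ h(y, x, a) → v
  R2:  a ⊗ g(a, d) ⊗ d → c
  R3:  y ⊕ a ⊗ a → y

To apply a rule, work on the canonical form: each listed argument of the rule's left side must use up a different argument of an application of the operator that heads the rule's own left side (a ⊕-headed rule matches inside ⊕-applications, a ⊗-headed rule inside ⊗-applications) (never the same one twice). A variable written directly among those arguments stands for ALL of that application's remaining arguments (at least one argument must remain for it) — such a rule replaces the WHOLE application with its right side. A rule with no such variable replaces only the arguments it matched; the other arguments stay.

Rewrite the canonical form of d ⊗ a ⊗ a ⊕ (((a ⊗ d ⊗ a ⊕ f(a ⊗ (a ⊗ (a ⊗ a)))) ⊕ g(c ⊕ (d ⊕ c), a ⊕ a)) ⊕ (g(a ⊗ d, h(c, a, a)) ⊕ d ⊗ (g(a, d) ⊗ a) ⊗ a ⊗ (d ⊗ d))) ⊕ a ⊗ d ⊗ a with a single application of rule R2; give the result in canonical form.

Answer: a ⊗ a ⊗ d ⊕ a ⊗ a ⊗ d ⊕ a ⊗ a ⊗ d ⊕ a ⊗ c ⊗ d ⊗ d ⊕ f(a ⊗ a ⊗ a ⊗ a) ⊕ g(a ⊗ d, h(c, a, a)) ⊕ g(c ⊕ c ⊕ d, a ⊕ a)

Derivation:
Canonical form:  a ⊗ a ⊗ d ⊕ a ⊗ a ⊗ d ⊕ a ⊗ a ⊗ d ⊕ a ⊗ a ⊗ d ⊗ d ⊗ d ⊗ g(a, d) ⊕ f(a ⊗ a ⊗ a ⊗ a) ⊕ g(a ⊗ d, h(c, a, a)) ⊕ g(c ⊕ c ⊕ d, a ⊕ a)
Match R2:  consume a, d, g(a, d)
New term:  a ⊗ a ⊗ d ⊕ a ⊗ a ⊗ d ⊕ a ⊗ a ⊗ d ⊕ a ⊗ c ⊗ d ⊗ d ⊕ f(a ⊗ a ⊗ a ⊗ a) ⊕ g(a ⊗ d, h(c, a, a)) ⊕ g(c ⊕ c ⊕ d, a ⊕ a)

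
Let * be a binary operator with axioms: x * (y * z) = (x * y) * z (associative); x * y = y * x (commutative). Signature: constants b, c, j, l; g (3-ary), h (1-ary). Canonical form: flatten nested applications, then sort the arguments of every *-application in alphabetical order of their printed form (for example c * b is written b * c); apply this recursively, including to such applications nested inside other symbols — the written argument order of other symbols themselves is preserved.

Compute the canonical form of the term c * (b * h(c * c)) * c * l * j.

Answer: b * c * c * h(c * c) * j * l

Derivation:
Flatten:  c * b * h(c * c) * c * l * j
Sort:  b * c * c * h(c * c) * j * l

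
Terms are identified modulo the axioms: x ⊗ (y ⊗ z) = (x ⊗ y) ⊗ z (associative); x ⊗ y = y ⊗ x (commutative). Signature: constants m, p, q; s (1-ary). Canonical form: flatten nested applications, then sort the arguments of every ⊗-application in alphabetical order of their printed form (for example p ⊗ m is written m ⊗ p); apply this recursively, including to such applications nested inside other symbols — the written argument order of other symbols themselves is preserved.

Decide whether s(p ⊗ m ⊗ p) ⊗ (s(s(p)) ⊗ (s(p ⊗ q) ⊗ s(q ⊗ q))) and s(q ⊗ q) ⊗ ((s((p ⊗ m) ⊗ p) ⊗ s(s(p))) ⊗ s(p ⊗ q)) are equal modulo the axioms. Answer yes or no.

Answer: yes — both canonical forms are s(m ⊗ p ⊗ p) ⊗ s(p ⊗ q) ⊗ s(q ⊗ q) ⊗ s(s(p))

Derivation:
Left:  s(p ⊗ m ⊗ p) ⊗ (s(s(p)) ⊗ (s(p ⊗ q) ⊗ s(q ⊗ q)))
  Un-nest:  s(p ⊗ m ⊗ p) ⊗ s(s(p)) ⊗ s(p ⊗ q) ⊗ s(q ⊗ q)
  Simplify inside:  s(p ⊗ m ⊗ p)  →  s(m ⊗ p ⊗ p)
  Sort:  s(m ⊗ p ⊗ p) ⊗ s(p ⊗ q) ⊗ s(q ⊗ q) ⊗ s(s(p))
Right:  s(q ⊗ q) ⊗ ((s((p ⊗ m) ⊗ p) ⊗ s(s(p))) ⊗ s(p ⊗ q))
  Un-nest:  s(q ⊗ q) ⊗ s((p ⊗ m) ⊗ p) ⊗ s(s(p)) ⊗ s(p ⊗ q)
  Canonicalize subterm:  s((p ⊗ m) ⊗ p)  →  s(m ⊗ p ⊗ p)
  Sort:  s(m ⊗ p ⊗ p) ⊗ s(p ⊗ q) ⊗ s(q ⊗ q) ⊗ s(s(p))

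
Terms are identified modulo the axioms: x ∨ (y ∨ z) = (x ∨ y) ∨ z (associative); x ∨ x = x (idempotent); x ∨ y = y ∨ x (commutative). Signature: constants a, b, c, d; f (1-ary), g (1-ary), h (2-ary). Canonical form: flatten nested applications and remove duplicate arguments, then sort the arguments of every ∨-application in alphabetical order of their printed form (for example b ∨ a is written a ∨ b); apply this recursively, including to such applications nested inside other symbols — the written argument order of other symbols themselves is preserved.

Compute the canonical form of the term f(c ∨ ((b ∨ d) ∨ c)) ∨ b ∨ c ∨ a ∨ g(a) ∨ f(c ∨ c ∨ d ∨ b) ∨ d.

Canonicalize subterm:  f(c ∨ ((b ∨ d) ∨ c))  →  f(b ∨ c ∨ d)
Simplify inside:  f(c ∨ c ∨ d ∨ b)  →  f(b ∨ c ∨ d)
Drop duplicates:  drop duplicate f(b ∨ c ∨ d)
Sort arguments:  a ∨ b ∨ c ∨ d ∨ f(b ∨ c ∨ d) ∨ g(a)

Answer: a ∨ b ∨ c ∨ d ∨ f(b ∨ c ∨ d) ∨ g(a)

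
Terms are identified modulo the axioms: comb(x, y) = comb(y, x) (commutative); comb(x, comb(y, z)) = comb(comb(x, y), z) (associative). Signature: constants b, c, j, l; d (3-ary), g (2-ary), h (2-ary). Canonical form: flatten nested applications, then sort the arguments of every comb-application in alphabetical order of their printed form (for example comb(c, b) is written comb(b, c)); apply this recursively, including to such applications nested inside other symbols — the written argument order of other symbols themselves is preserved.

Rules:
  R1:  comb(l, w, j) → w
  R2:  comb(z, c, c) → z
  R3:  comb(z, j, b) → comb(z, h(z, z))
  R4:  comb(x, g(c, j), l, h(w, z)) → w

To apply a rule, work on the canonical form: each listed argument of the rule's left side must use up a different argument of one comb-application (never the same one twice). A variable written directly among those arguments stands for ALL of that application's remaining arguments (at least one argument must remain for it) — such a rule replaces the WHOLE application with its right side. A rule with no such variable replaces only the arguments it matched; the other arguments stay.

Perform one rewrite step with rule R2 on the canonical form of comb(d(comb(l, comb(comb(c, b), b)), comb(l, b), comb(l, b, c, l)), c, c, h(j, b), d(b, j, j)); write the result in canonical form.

Canonical form:  comb(c, c, d(b, j, j), d(comb(b, b, c, l), comb(b, l), comb(b, c, l, l)), h(j, b))
R2 matches:  uses c, c;  z := comb(d(b, j, j), d(comb(b, b, c, l), comb(b, l), comb(b, c, l, l)), h(j, b))
The extension variable absorbs all remaining arguments, so the whole application is rewritten.
New term:  comb(d(b, j, j), d(comb(b, b, c, l), comb(b, l), comb(b, c, l, l)), h(j, b))

Answer: comb(d(b, j, j), d(comb(b, b, c, l), comb(b, l), comb(b, c, l, l)), h(j, b))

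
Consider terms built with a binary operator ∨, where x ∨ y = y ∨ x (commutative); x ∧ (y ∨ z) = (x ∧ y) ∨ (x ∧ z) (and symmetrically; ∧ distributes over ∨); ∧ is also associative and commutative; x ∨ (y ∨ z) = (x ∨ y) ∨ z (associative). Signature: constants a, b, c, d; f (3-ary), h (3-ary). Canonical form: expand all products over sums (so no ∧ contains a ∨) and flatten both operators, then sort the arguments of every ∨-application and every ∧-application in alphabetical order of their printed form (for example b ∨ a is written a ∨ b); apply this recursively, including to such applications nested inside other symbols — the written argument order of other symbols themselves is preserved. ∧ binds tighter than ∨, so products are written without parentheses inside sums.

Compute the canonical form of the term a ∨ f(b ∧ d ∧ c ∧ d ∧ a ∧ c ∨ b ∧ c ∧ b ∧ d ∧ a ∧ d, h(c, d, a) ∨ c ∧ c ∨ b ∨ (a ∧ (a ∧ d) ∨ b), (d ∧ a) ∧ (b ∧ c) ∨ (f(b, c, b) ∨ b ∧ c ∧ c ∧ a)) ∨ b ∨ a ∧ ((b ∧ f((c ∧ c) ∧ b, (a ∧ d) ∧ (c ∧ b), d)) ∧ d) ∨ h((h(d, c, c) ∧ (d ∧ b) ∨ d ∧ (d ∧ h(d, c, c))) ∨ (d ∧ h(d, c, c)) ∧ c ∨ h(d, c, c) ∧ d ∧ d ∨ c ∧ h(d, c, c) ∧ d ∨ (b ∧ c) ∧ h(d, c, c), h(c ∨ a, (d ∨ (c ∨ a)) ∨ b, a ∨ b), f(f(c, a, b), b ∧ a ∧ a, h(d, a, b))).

Answer: a ∨ a ∧ b ∧ d ∧ f(b ∧ c ∧ c, a ∧ b ∧ c ∧ d, d) ∨ b ∨ f(a ∧ b ∧ b ∧ c ∧ d ∧ d ∨ a ∧ b ∧ c ∧ c ∧ d ∧ d, a ∧ a ∧ d ∨ b ∨ b ∨ c ∧ c ∨ h(c, d, a), a ∧ b ∧ c ∧ c ∨ a ∧ b ∧ c ∧ d ∨ f(b, c, b)) ∨ h(b ∧ c ∧ h(d, c, c) ∨ b ∧ d ∧ h(d, c, c) ∨ c ∧ d ∧ h(d, c, c) ∨ c ∧ d ∧ h(d, c, c) ∨ d ∧ d ∧ h(d, c, c) ∨ d ∧ d ∧ h(d, c, c), h(a ∨ c, a ∨ b ∨ c ∨ d, a ∨ b), f(f(c, a, b), a ∧ a ∧ b, h(d, a, b)))

Derivation:
Merge nested applications:  a ∨ f(a ∧ b ∧ b ∧ c ∧ d ∧ d ∨ a ∧ b ∧ c ∧ c ∧ d ∧ d, a ∧ a ∧ d ∨ b ∨ b ∨ c ∧ c ∨ h(c, d, a), a ∧ b ∧ c ∧ c ∨ a ∧ b ∧ c ∧ d ∨ f(b, c, b)) ∨ b ∨ a ∧ b ∧ d ∧ f(b ∧ c ∧ c, a ∧ b ∧ c ∧ d, d) ∨ h(b ∧ c ∧ h(d, c, c) ∨ b ∧ d ∧ h(d, c, c) ∨ c ∧ d ∧ h(d, c, c) ∨ c ∧ d ∧ h(d, c, c) ∨ d ∧ d ∧ h(d, c, c) ∨ d ∧ d ∧ h(d, c, c), h(a ∨ c, a ∨ b ∨ c ∨ d, a ∨ b), f(f(c, a, b), a ∧ a ∧ b, h(d, a, b)))
Sort:  a ∨ a ∧ b ∧ d ∧ f(b ∧ c ∧ c, a ∧ b ∧ c ∧ d, d) ∨ b ∨ f(a ∧ b ∧ b ∧ c ∧ d ∧ d ∨ a ∧ b ∧ c ∧ c ∧ d ∧ d, a ∧ a ∧ d ∨ b ∨ b ∨ c ∧ c ∨ h(c, d, a), a ∧ b ∧ c ∧ c ∨ a ∧ b ∧ c ∧ d ∨ f(b, c, b)) ∨ h(b ∧ c ∧ h(d, c, c) ∨ b ∧ d ∧ h(d, c, c) ∨ c ∧ d ∧ h(d, c, c) ∨ c ∧ d ∧ h(d, c, c) ∨ d ∧ d ∧ h(d, c, c) ∨ d ∧ d ∧ h(d, c, c), h(a ∨ c, a ∨ b ∨ c ∨ d, a ∨ b), f(f(c, a, b), a ∧ a ∧ b, h(d, a, b)))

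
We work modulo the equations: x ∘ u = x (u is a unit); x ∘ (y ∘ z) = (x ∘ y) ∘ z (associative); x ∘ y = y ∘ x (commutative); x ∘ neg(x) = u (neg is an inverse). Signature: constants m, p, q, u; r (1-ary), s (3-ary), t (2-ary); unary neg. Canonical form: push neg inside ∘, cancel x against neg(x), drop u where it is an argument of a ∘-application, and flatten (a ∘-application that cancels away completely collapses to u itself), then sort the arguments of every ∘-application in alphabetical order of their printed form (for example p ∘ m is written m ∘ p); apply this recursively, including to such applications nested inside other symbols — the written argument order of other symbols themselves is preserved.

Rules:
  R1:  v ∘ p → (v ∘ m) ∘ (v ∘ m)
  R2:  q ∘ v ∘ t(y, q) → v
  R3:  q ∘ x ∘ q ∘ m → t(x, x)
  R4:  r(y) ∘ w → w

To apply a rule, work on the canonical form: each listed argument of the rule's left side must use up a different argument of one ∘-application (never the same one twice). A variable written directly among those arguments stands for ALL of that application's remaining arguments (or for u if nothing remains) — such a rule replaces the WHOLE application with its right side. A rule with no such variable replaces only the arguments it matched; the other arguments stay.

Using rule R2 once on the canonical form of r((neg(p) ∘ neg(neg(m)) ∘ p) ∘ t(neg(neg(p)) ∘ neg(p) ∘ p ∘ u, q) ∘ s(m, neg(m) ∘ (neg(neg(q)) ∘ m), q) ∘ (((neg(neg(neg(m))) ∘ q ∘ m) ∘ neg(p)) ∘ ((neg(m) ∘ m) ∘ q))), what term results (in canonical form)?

Canonical form:  r(m ∘ neg(p) ∘ q ∘ q ∘ s(m, q, q) ∘ t(p, q))
Match R2:  consume q, t(p, q);  v := m ∘ neg(p) ∘ q ∘ s(m, q, q), y := p
The extension variable absorbs all remaining arguments, so the whole application is rewritten.
Result:  r(m ∘ neg(p) ∘ q ∘ s(m, q, q))

Answer: r(m ∘ neg(p) ∘ q ∘ s(m, q, q))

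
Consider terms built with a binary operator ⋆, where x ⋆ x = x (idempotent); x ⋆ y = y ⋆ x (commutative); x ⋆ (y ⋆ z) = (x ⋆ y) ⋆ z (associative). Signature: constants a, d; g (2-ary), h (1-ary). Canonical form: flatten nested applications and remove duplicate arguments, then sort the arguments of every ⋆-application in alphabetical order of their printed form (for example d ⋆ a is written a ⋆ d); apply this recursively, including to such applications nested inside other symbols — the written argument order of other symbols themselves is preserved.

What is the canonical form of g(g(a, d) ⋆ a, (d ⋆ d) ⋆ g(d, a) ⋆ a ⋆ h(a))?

Work inside:  (d ⋆ d) ⋆ g(d, a) ⋆ a ⋆ h(a)
Flatten:  d ⋆ d ⋆ g(d, a) ⋆ a ⋆ h(a)
Drop duplicates:  drop duplicate d
Order the arguments:  a ⋆ d ⋆ g(d, a) ⋆ h(a)
Put back:  g(a ⋆ g(a, d), a ⋆ d ⋆ g(d, a) ⋆ h(a))

Answer: g(a ⋆ g(a, d), a ⋆ d ⋆ g(d, a) ⋆ h(a))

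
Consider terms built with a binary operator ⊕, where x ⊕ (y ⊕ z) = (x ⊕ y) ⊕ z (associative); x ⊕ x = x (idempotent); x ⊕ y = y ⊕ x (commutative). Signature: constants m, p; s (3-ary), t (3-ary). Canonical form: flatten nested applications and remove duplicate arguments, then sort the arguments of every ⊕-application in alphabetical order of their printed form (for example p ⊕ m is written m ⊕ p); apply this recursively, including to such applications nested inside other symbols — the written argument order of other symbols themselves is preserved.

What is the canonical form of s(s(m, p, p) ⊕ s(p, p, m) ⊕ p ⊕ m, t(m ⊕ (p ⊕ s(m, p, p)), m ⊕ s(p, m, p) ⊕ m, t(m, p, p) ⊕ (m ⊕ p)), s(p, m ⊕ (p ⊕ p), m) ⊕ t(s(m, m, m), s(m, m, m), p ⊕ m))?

Answer: s(m ⊕ p ⊕ s(m, p, p) ⊕ s(p, p, m), t(m ⊕ p ⊕ s(m, p, p), m ⊕ s(p, m, p), m ⊕ p ⊕ t(m, p, p)), s(p, m ⊕ p, m) ⊕ t(s(m, m, m), s(m, m, m), m ⊕ p))

Derivation:
Descend into:  s(p, m ⊕ (p ⊕ p), m) ⊕ t(s(m, m, m), s(m, m, m), p ⊕ m)
Canonicalize subterm:  s(p, m ⊕ (p ⊕ p), m)  →  s(p, m ⊕ p, m)
Inside:  t(s(m, m, m), s(m, m, m), p ⊕ m)  →  t(s(m, m, m), s(m, m, m), m ⊕ p)
Sort arguments:  s(p, m ⊕ p, m) ⊕ t(s(m, m, m), s(m, m, m), m ⊕ p)
Put back:  s(m ⊕ p ⊕ s(m, p, p) ⊕ s(p, p, m), t(m ⊕ p ⊕ s(m, p, p), m ⊕ s(p, m, p), m ⊕ p ⊕ t(m, p, p)), s(p, m ⊕ p, m) ⊕ t(s(m, m, m), s(m, m, m), m ⊕ p))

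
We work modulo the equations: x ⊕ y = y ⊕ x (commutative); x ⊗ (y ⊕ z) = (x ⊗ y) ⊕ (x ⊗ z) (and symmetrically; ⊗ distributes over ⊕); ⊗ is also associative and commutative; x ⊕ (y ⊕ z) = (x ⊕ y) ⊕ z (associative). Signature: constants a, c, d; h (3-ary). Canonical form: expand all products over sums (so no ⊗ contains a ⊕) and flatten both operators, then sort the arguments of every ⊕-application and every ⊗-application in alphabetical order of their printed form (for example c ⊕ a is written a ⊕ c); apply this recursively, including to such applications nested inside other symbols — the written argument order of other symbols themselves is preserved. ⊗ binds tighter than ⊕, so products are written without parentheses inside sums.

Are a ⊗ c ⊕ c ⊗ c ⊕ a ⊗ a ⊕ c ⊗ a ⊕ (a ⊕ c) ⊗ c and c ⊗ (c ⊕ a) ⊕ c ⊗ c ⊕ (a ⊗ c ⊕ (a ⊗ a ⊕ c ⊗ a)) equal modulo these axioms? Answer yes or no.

Left:  a ⊗ c ⊕ c ⊗ c ⊕ a ⊗ a ⊕ c ⊗ a ⊕ (a ⊕ c) ⊗ c
  Expand products over sums:  a ⊗ c ⊕ c ⊗ c ⊕ a ⊗ a ⊕ a ⊗ c ⊕ a ⊗ c ⊕ c ⊗ c
  Order the arguments:  a ⊗ a ⊕ a ⊗ c ⊕ a ⊗ c ⊕ a ⊗ c ⊕ c ⊗ c ⊕ c ⊗ c
Right:  c ⊗ (c ⊕ a) ⊕ c ⊗ c ⊕ (a ⊗ c ⊕ (a ⊗ a ⊕ c ⊗ a))
  Distribute:  c ⊗ c ⊕ a ⊗ c ⊕ c ⊗ c ⊕ a ⊗ c ⊕ a ⊗ a ⊕ a ⊗ c
  Order the arguments:  a ⊗ a ⊕ a ⊗ c ⊕ a ⊗ c ⊕ a ⊗ c ⊕ c ⊗ c ⊕ c ⊗ c

Answer: yes — both canonical forms are a ⊗ a ⊕ a ⊗ c ⊕ a ⊗ c ⊕ a ⊗ c ⊕ c ⊗ c ⊕ c ⊗ c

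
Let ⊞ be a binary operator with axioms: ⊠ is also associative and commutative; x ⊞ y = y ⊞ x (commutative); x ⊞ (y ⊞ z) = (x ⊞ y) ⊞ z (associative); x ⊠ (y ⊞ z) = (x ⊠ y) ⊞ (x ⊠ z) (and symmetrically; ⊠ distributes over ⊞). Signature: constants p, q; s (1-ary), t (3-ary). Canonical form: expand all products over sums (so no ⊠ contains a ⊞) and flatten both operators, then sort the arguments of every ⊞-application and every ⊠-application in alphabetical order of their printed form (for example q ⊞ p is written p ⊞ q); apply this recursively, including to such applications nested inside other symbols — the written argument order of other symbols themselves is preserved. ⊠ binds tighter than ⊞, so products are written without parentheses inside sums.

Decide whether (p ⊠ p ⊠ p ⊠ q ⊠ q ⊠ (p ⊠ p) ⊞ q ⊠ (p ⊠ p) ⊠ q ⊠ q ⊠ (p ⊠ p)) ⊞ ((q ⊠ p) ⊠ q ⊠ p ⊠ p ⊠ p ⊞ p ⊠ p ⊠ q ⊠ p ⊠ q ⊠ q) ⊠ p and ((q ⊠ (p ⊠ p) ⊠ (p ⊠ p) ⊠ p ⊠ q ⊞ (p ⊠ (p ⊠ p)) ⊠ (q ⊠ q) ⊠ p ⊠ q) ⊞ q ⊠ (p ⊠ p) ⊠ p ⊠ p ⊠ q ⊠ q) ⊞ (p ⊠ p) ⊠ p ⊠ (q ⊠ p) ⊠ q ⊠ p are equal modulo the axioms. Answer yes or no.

Answer: yes — both canonical forms are p ⊠ p ⊠ p ⊠ p ⊠ p ⊠ q ⊠ q ⊞ p ⊠ p ⊠ p ⊠ p ⊠ p ⊠ q ⊠ q ⊞ p ⊠ p ⊠ p ⊠ p ⊠ q ⊠ q ⊠ q ⊞ p ⊠ p ⊠ p ⊠ p ⊠ q ⊠ q ⊠ q

Derivation:
Left:  (p ⊠ p ⊠ p ⊠ q ⊠ q ⊠ (p ⊠ p) ⊞ q ⊠ (p ⊠ p) ⊠ q ⊠ q ⊠ (p ⊠ p)) ⊞ ((q ⊠ p) ⊠ q ⊠ p ⊠ p ⊠ p ⊞ p ⊠ p ⊠ q ⊠ p ⊠ q ⊠ q) ⊠ p
  Expand products over sums:  p ⊠ p ⊠ p ⊠ p ⊠ p ⊠ q ⊠ q ⊞ p ⊠ p ⊠ p ⊠ p ⊠ q ⊠ q ⊠ q ⊞ p ⊠ p ⊠ p ⊠ p ⊠ p ⊠ q ⊠ q ⊞ p ⊠ p ⊠ p ⊠ p ⊠ q ⊠ q ⊠ q
  Sort:  p ⊠ p ⊠ p ⊠ p ⊠ p ⊠ q ⊠ q ⊞ p ⊠ p ⊠ p ⊠ p ⊠ p ⊠ q ⊠ q ⊞ p ⊠ p ⊠ p ⊠ p ⊠ q ⊠ q ⊠ q ⊞ p ⊠ p ⊠ p ⊠ p ⊠ q ⊠ q ⊠ q
Right:  ((q ⊠ (p ⊠ p) ⊠ (p ⊠ p) ⊠ p ⊠ q ⊞ (p ⊠ (p ⊠ p)) ⊠ (q ⊠ q) ⊠ p ⊠ q) ⊞ q ⊠ (p ⊠ p) ⊠ p ⊠ p ⊠ q ⊠ q) ⊞ (p ⊠ p) ⊠ p ⊠ (q ⊠ p) ⊠ q ⊠ p
  Merge nested applications:  p ⊠ p ⊠ p ⊠ p ⊠ p ⊠ q ⊠ q ⊞ p ⊠ p ⊠ p ⊠ p ⊠ q ⊠ q ⊠ q ⊞ p ⊠ p ⊠ p ⊠ p ⊠ q ⊠ q ⊠ q ⊞ p ⊠ p ⊠ p ⊠ p ⊠ p ⊠ q ⊠ q
  Order the arguments:  p ⊠ p ⊠ p ⊠ p ⊠ p ⊠ q ⊠ q ⊞ p ⊠ p ⊠ p ⊠ p ⊠ p ⊠ q ⊠ q ⊞ p ⊠ p ⊠ p ⊠ p ⊠ q ⊠ q ⊠ q ⊞ p ⊠ p ⊠ p ⊠ p ⊠ q ⊠ q ⊠ q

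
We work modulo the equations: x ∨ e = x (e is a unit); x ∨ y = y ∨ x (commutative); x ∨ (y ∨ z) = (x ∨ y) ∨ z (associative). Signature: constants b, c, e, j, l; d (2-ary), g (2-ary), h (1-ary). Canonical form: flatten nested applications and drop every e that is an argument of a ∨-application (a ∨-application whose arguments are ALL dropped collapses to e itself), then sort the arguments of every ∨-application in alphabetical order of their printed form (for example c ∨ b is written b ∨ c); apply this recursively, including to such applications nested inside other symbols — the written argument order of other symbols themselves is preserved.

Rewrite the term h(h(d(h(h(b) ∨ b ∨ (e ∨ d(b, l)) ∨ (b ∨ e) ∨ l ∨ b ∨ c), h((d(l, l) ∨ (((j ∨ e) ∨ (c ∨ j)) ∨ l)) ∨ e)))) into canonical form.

Descend into:  (d(l, l) ∨ (((j ∨ e) ∨ (c ∨ j)) ∨ l)) ∨ e
Flatten:  d(l, l) ∨ j ∨ e ∨ c ∨ j ∨ l ∨ e
Unit:  drop e (×2)
Sort arguments:  c ∨ d(l, l) ∨ j ∨ j ∨ l
Reassemble:  h(h(d(h(b ∨ b ∨ b ∨ c ∨ d(b, l) ∨ h(b) ∨ l), h(c ∨ d(l, l) ∨ j ∨ j ∨ l))))

Answer: h(h(d(h(b ∨ b ∨ b ∨ c ∨ d(b, l) ∨ h(b) ∨ l), h(c ∨ d(l, l) ∨ j ∨ j ∨ l))))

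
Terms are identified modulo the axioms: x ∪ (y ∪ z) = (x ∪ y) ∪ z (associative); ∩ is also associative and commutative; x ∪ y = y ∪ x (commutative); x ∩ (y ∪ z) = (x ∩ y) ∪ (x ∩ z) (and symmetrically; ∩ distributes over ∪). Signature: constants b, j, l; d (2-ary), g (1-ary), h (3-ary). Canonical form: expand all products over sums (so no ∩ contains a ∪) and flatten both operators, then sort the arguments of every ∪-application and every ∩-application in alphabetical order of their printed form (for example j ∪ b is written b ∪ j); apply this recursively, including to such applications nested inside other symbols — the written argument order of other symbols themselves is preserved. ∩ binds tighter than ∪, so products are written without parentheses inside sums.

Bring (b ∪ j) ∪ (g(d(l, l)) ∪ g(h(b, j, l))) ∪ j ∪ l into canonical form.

Merge nested applications:  b ∪ j ∪ g(d(l, l)) ∪ g(h(b, j, l)) ∪ j ∪ l
Order the arguments:  b ∪ g(d(l, l)) ∪ g(h(b, j, l)) ∪ j ∪ j ∪ l

Answer: b ∪ g(d(l, l)) ∪ g(h(b, j, l)) ∪ j ∪ j ∪ l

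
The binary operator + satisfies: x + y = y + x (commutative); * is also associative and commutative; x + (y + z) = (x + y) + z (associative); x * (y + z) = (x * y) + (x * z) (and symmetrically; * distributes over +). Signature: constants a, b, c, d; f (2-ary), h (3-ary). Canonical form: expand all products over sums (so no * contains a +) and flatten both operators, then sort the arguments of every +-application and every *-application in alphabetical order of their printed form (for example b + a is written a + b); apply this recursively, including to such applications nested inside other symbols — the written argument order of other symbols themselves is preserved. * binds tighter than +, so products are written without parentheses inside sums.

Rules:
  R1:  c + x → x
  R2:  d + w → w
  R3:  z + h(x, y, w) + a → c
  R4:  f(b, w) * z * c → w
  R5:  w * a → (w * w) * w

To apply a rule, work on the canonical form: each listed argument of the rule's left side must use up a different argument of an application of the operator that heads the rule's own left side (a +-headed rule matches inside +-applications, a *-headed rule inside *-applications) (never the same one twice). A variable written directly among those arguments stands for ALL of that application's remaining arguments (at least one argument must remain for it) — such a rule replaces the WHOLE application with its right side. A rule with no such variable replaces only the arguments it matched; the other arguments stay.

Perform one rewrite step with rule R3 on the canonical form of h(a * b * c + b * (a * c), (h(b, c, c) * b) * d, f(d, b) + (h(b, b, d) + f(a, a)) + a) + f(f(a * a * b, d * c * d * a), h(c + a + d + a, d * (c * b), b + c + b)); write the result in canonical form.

Canonical form:  f(f(a * a * b, a * c * d * d), h(a + a + c + d, b * c * d, b + b + c)) + h(a * b * c + a * b * c, b * d * h(b, c, c), a + f(a, a) + f(d, b) + h(b, b, d))
R3 matches:  uses a, h(b, b, d);  w := d, x := b, y := b, z := f(a, a) + f(d, b)
Every leftover argument binds to the variable; the entire application is replaced.
Result:  f(f(a * a * b, a * c * d * d), h(a + a + c + d, b * c * d, b + b + c)) + h(a * b * c + a * b * c, b * d * h(b, c, c), c)

Answer: f(f(a * a * b, a * c * d * d), h(a + a + c + d, b * c * d, b + b + c)) + h(a * b * c + a * b * c, b * d * h(b, c, c), c)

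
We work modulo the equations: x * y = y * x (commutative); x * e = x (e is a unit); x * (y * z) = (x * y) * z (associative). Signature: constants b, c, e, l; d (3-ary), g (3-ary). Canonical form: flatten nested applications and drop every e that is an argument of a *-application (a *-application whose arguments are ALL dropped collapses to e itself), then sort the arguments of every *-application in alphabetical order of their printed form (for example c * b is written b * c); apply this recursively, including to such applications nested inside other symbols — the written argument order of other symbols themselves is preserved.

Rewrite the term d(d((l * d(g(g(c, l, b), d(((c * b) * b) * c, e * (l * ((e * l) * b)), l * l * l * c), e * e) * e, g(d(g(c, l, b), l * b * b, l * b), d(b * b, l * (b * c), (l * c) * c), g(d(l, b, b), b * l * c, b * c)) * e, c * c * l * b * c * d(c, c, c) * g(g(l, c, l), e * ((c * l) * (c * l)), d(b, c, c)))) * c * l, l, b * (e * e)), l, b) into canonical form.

Focus inside:  (l * d(g(g(c, l, b), d(((c * b) * b) * c, e * (l * ((e * l) * b)), l * l * l * c), e * e) * e, g(d(g(c, l, b), l * b * b, l * b), d(b * b, l * (b * c), (l * c) * c), g(d(l, b, b), b * l * c, b * c)) * e, c * c * l * b * c * d(c, c, c) * g(g(l, c, l), e * ((c * l) * (c * l)), d(b, c, c)))) * c * l
Flatten:  l * d(g(g(c, l, b), d(((c * b) * b) * c, e * (l * ((e * l) * b)), l * l * l * c), e * e) * e, g(d(g(c, l, b), l * b * b, l * b), d(b * b, l * (b * c), (l * c) * c), g(d(l, b, b), b * l * c, b * c)) * e, c * c * l * b * c * d(c, c, c) * g(g(l, c, l), e * ((c * l) * (c * l)), d(b, c, c))) * c * l
Simplify inside:  d(g(g(c, l, b), d(((c * b) * b) * c, e * (l * ((e * l) * b)), l * l * l * c), e * e) * e, g(d(g(c, l, b), l * b * b, l * b), d(b * b, l * (b * c), (l * c) * c), g(d(l, b, b), b * l * c, b * c)) * e, c * c * l * b * c * d(c, c, c) * g(g(l, c, l), e * ((c * l) * (c * l)), d(b, c, c)))  →  d(g(g(c, l, b), d(b * b * c * c, b * l * l, c * l * l * l), e), g(d(g(c, l, b), b * b * l, b * l), d(b * b, b * c * l, c * c * l), g(d(l, b, b), b * c * l, b * c)), b * c * c * c * d(c, c, c) * g(g(l, c, l), c * c * l * l, d(b, c, c)) * l)
Sort:  c * d(g(g(c, l, b), d(b * b * c * c, b * l * l, c * l * l * l), e), g(d(g(c, l, b), b * b * l, b * l), d(b * b, b * c * l, c * c * l), g(d(l, b, b), b * c * l, b * c)), b * c * c * c * d(c, c, c) * g(g(l, c, l), c * c * l * l, d(b, c, c)) * l) * l * l
Rebuild:  d(d(c * d(g(g(c, l, b), d(b * b * c * c, b * l * l, c * l * l * l), e), g(d(g(c, l, b), b * b * l, b * l), d(b * b, b * c * l, c * c * l), g(d(l, b, b), b * c * l, b * c)), b * c * c * c * d(c, c, c) * g(g(l, c, l), c * c * l * l, d(b, c, c)) * l) * l * l, l, b), l, b)

Answer: d(d(c * d(g(g(c, l, b), d(b * b * c * c, b * l * l, c * l * l * l), e), g(d(g(c, l, b), b * b * l, b * l), d(b * b, b * c * l, c * c * l), g(d(l, b, b), b * c * l, b * c)), b * c * c * c * d(c, c, c) * g(g(l, c, l), c * c * l * l, d(b, c, c)) * l) * l * l, l, b), l, b)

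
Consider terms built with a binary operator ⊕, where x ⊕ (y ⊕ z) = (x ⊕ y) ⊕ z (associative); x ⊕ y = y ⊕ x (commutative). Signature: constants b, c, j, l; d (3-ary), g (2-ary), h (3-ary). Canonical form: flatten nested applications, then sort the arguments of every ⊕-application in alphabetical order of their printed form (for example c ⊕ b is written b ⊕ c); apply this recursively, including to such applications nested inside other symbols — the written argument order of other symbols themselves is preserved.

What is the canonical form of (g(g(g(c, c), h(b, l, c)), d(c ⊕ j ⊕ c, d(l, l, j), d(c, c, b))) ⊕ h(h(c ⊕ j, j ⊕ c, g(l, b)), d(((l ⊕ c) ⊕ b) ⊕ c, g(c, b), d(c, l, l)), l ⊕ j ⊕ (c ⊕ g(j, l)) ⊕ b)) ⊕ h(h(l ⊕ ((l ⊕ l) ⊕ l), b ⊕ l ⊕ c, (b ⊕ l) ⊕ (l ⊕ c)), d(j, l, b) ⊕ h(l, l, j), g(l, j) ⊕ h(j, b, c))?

Answer: g(g(g(c, c), h(b, l, c)), d(c ⊕ c ⊕ j, d(l, l, j), d(c, c, b))) ⊕ h(h(c ⊕ j, c ⊕ j, g(l, b)), d(b ⊕ c ⊕ c ⊕ l, g(c, b), d(c, l, l)), b ⊕ c ⊕ g(j, l) ⊕ j ⊕ l) ⊕ h(h(l ⊕ l ⊕ l ⊕ l, b ⊕ c ⊕ l, b ⊕ c ⊕ l ⊕ l), d(j, l, b) ⊕ h(l, l, j), g(l, j) ⊕ h(j, b, c))

Derivation:
Merge nested applications:  g(g(g(c, c), h(b, l, c)), d(c ⊕ j ⊕ c, d(l, l, j), d(c, c, b))) ⊕ h(h(c ⊕ j, j ⊕ c, g(l, b)), d(((l ⊕ c) ⊕ b) ⊕ c, g(c, b), d(c, l, l)), l ⊕ j ⊕ (c ⊕ g(j, l)) ⊕ b) ⊕ h(h(l ⊕ ((l ⊕ l) ⊕ l), b ⊕ l ⊕ c, (b ⊕ l) ⊕ (l ⊕ c)), d(j, l, b) ⊕ h(l, l, j), g(l, j) ⊕ h(j, b, c))
Inside:  g(g(g(c, c), h(b, l, c)), d(c ⊕ j ⊕ c, d(l, l, j), d(c, c, b)))  →  g(g(g(c, c), h(b, l, c)), d(c ⊕ c ⊕ j, d(l, l, j), d(c, c, b)))
Inside:  h(h(c ⊕ j, j ⊕ c, g(l, b)), d(((l ⊕ c) ⊕ b) ⊕ c, g(c, b), d(c, l, l)), l ⊕ j ⊕ (c ⊕ g(j, l)) ⊕ b)  →  h(h(c ⊕ j, c ⊕ j, g(l, b)), d(b ⊕ c ⊕ c ⊕ l, g(c, b), d(c, l, l)), b ⊕ c ⊕ g(j, l) ⊕ j ⊕ l)
Simplify inside:  h(h(l ⊕ ((l ⊕ l) ⊕ l), b ⊕ l ⊕ c, (b ⊕ l) ⊕ (l ⊕ c)), d(j, l, b) ⊕ h(l, l, j), g(l, j) ⊕ h(j, b, c))  →  h(h(l ⊕ l ⊕ l ⊕ l, b ⊕ c ⊕ l, b ⊕ c ⊕ l ⊕ l), d(j, l, b) ⊕ h(l, l, j), g(l, j) ⊕ h(j, b, c))
Order the arguments:  g(g(g(c, c), h(b, l, c)), d(c ⊕ c ⊕ j, d(l, l, j), d(c, c, b))) ⊕ h(h(c ⊕ j, c ⊕ j, g(l, b)), d(b ⊕ c ⊕ c ⊕ l, g(c, b), d(c, l, l)), b ⊕ c ⊕ g(j, l) ⊕ j ⊕ l) ⊕ h(h(l ⊕ l ⊕ l ⊕ l, b ⊕ c ⊕ l, b ⊕ c ⊕ l ⊕ l), d(j, l, b) ⊕ h(l, l, j), g(l, j) ⊕ h(j, b, c))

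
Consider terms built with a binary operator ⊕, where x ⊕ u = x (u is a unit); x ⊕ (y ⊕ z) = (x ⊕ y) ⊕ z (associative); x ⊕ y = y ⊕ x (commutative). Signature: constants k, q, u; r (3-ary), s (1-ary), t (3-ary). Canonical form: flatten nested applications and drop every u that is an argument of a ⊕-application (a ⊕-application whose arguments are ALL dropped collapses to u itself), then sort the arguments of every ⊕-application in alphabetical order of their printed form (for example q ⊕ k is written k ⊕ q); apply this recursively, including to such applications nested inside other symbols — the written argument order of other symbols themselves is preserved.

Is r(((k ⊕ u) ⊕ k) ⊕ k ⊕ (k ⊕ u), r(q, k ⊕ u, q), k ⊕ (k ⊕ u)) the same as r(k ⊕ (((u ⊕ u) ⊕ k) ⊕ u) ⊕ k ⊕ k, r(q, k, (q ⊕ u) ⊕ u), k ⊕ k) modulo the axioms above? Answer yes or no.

Answer: yes — both canonical forms are r(k ⊕ k ⊕ k ⊕ k, r(q, k, q), k ⊕ k)

Derivation:
Left:  r(((k ⊕ u) ⊕ k) ⊕ k ⊕ (k ⊕ u), r(q, k ⊕ u, q), k ⊕ (k ⊕ u))
  Focus inside:  ((k ⊕ u) ⊕ k) ⊕ k ⊕ (k ⊕ u)
  Flatten:  k ⊕ u ⊕ k ⊕ k ⊕ k ⊕ u
  Drop the unit:  drop u (×2)
  Order the arguments:  k ⊕ k ⊕ k ⊕ k
  Put back:  r(k ⊕ k ⊕ k ⊕ k, r(q, k, q), k ⊕ k)
Right:  r(k ⊕ (((u ⊕ u) ⊕ k) ⊕ u) ⊕ k ⊕ k, r(q, k, (q ⊕ u) ⊕ u), k ⊕ k)
  Descend into:  k ⊕ (((u ⊕ u) ⊕ k) ⊕ u) ⊕ k ⊕ k
  Un-nest:  k ⊕ u ⊕ u ⊕ k ⊕ u ⊕ k ⊕ k
  Unit:  drop u (×3)
  Order the arguments:  k ⊕ k ⊕ k ⊕ k
  Reassemble:  r(k ⊕ k ⊕ k ⊕ k, r(q, k, q), k ⊕ k)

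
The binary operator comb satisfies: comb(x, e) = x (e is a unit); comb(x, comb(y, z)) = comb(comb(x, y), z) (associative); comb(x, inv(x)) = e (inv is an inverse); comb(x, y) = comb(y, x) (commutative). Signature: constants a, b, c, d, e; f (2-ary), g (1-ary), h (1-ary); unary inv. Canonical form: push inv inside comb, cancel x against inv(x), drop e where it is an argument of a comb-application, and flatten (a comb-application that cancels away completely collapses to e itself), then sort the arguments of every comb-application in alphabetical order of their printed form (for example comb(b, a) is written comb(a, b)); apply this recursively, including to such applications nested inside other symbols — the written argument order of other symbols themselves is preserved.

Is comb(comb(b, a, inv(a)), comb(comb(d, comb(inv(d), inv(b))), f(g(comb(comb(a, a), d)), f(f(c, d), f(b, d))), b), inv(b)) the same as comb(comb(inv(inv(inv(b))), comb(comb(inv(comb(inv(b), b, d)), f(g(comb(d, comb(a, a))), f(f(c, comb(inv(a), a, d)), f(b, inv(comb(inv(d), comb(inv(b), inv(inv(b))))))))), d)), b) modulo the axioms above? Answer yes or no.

Left:  comb(comb(b, a, inv(a)), comb(comb(d, comb(inv(d), inv(b))), f(g(comb(comb(a, a), d)), f(f(c, d), f(b, d))), b), inv(b))
  Cancel:  b cancels; a cancels; d cancels
  Collect:  f(g(comb(a, a, d)), f(f(c, d), f(b, d)))
Right:  comb(comb(inv(inv(inv(b))), comb(comb(inv(comb(inv(b), b, d)), f(g(comb(d, comb(a, a))), f(f(c, comb(inv(a), a, d)), f(b, inv(comb(inv(d), comb(inv(b), inv(inv(b))))))))), d)), b)
  Push inv inside:  distribute inv over comb and collapse double inv
  Cancel inverse pairs:  b cancels; d cancels
  Collect:  f(g(comb(a, a, d)), f(f(c, d), f(b, d)))

Answer: yes — both canonical forms are f(g(comb(a, a, d)), f(f(c, d), f(b, d)))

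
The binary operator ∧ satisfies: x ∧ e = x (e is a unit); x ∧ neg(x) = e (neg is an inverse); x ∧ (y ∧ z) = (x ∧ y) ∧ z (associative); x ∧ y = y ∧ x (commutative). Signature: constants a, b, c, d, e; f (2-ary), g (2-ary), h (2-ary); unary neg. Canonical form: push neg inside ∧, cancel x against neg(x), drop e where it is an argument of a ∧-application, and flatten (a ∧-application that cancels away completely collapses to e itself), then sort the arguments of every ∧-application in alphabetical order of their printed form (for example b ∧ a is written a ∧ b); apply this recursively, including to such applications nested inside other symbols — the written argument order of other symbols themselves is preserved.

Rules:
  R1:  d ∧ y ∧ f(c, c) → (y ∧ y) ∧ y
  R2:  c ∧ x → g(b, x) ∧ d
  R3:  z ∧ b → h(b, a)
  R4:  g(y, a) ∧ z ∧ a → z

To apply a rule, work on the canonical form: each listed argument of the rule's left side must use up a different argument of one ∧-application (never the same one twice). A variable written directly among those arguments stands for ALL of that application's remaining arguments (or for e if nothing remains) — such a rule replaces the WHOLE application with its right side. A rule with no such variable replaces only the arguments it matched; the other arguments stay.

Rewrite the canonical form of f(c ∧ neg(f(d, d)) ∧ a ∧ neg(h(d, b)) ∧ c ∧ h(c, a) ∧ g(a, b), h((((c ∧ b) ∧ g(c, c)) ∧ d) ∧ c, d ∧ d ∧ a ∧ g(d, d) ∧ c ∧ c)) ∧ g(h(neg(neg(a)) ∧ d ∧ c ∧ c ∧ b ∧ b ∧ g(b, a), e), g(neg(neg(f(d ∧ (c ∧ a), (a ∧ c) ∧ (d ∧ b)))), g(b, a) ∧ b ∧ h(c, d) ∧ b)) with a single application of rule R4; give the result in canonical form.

Canonical form:  f(a ∧ c ∧ c ∧ g(a, b) ∧ h(c, a) ∧ neg(f(d, d)) ∧ neg(h(d, b)), h(b ∧ c ∧ c ∧ d ∧ g(c, c), a ∧ c ∧ c ∧ d ∧ d ∧ g(d, d))) ∧ g(h(a ∧ b ∧ b ∧ c ∧ c ∧ d ∧ g(b, a), e), g(f(a ∧ c ∧ d, a ∧ b ∧ c ∧ d), b ∧ b ∧ g(b, a) ∧ h(c, d)))
Match R4:  consume a, g(b, a);  y := b, z := b ∧ b ∧ c ∧ c ∧ d
The extension variable absorbs all remaining arguments, so the whole application is rewritten.
Result:  f(a ∧ c ∧ c ∧ g(a, b) ∧ h(c, a) ∧ neg(f(d, d)) ∧ neg(h(d, b)), h(b ∧ c ∧ c ∧ d ∧ g(c, c), a ∧ c ∧ c ∧ d ∧ d ∧ g(d, d))) ∧ g(h(b ∧ b ∧ c ∧ c ∧ d, e), g(f(a ∧ c ∧ d, a ∧ b ∧ c ∧ d), b ∧ b ∧ g(b, a) ∧ h(c, d)))

Answer: f(a ∧ c ∧ c ∧ g(a, b) ∧ h(c, a) ∧ neg(f(d, d)) ∧ neg(h(d, b)), h(b ∧ c ∧ c ∧ d ∧ g(c, c), a ∧ c ∧ c ∧ d ∧ d ∧ g(d, d))) ∧ g(h(b ∧ b ∧ c ∧ c ∧ d, e), g(f(a ∧ c ∧ d, a ∧ b ∧ c ∧ d), b ∧ b ∧ g(b, a) ∧ h(c, d)))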